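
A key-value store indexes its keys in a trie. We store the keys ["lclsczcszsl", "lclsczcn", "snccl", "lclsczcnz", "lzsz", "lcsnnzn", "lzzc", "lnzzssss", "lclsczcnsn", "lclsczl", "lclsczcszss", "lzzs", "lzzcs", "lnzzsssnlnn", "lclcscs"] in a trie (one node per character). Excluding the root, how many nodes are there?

Count nodes per top-level branch (shared prefixes stored once):
  'l'-branch (lclcscs, lclsczcn, lclsczcnsn, lclsczcnz, lclsczcszsl, lclsczcszss, lclsczl, lcsnnzn, lnzzsssnlnn, lnzzssss, lzsz, lzzc, lzzcs, lzzs): 44 nodes
  's'-branch (snccl): 5 nodes
Sum: 49

49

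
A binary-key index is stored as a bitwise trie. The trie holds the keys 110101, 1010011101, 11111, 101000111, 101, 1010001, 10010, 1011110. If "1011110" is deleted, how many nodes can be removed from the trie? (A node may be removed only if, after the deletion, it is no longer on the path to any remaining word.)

4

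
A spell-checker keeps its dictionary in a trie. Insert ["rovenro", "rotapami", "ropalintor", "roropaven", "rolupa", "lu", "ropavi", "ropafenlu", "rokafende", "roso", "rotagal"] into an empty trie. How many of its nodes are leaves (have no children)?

11

Leaves are exactly the stored words that no other stored word extends.
Those words: "lu", "rokafende", "rolupa", "ropafenlu", "ropalintor", "ropavi", "roropaven", "roso", "rotagal", "rotapami", "rovenro"
Leaf count: 11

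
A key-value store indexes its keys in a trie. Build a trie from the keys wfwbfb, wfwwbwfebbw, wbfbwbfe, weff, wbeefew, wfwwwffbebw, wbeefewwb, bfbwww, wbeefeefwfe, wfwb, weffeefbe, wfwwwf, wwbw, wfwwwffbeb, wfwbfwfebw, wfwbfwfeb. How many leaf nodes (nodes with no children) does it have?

10

Leaves are exactly the stored words that no other stored word extends.
Those words: "bfbwww", "wbeefeefwfe", "wbeefewwb", "wbfbwbfe", "weffeefbe", "wfwbfb", "wfwbfwfebw", "wfwwbwfebbw", "wfwwwffbebw", "wwbw"
Leaf count: 10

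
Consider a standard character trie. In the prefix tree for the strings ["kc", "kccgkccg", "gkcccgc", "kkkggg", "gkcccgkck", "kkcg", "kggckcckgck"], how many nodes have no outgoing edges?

Leaves are exactly the stored words that no other stored word extends.
Those words: "gkcccgc", "gkcccgkck", "kccgkccg", "kggckcckgck", "kkcg", "kkkggg"
Leaf count: 6

6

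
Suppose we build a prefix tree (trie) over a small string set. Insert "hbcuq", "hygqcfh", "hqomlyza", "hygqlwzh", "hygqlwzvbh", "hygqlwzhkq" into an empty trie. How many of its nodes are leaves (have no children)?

A leaf is a node with no children — equivalently, the end of a word that is not a proper prefix of any other stored word.
Those words: "hbcuq", "hqomlyza", "hygqcfh", "hygqlwzhkq", "hygqlwzvbh"
Leaf count: 5

5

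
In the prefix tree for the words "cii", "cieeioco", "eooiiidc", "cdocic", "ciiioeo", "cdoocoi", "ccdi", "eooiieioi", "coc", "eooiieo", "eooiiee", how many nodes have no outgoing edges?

10

Leaves are exactly the stored words that no other stored word extends.
Those words: "ccdi", "cdocic", "cdoocoi", "cieeioco", "ciiioeo", "coc", "eooiiee", "eooiieioi", "eooiieo", "eooiiidc"
Leaf count: 10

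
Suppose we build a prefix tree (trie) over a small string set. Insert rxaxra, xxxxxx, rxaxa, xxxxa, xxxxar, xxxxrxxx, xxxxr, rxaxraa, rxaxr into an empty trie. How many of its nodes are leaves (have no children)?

A leaf is a node with no children — equivalently, the end of a word that is not a proper prefix of any other stored word.
Those words: "rxaxa", "rxaxraa", "xxxxar", "xxxxrxxx", "xxxxxx"
Leaf count: 5

5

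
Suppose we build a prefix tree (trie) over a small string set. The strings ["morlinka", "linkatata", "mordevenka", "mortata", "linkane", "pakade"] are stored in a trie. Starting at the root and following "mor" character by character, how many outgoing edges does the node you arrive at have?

3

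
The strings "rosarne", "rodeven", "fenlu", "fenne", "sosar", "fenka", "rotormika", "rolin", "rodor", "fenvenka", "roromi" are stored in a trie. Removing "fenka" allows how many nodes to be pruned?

2

A node on "fenka"'s path can go only if nothing else ends at it or branches off below it.
The suffix "ka" (2 nodes) is used only by "fenka"; the node for "fen" still has the child "l", so pruning stops there.
Nodes removed: 2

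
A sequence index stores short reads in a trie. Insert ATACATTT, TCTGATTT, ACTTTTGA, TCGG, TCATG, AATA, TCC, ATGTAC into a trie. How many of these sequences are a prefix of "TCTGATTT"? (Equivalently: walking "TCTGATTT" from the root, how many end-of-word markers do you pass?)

Check each prefix of "TCTGATTT" against the stored set — each match is an end-marker on the path.
Prefixes of the query that are stored words: "TCTGATTT"
Count: 1

1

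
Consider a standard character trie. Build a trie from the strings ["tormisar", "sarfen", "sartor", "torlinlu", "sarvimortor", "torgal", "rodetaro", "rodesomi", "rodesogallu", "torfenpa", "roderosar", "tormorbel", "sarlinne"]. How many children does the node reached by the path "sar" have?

4

Walk "sar" from the root, arriving at one node.
Characters that immediately follow "sar" among the stored strings: {f, l, t, v}.
That node has 4 child edges.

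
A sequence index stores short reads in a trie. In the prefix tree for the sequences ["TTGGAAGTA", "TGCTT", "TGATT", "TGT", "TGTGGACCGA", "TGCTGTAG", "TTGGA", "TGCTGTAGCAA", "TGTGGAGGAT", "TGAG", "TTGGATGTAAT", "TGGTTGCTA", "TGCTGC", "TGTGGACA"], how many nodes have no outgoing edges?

A leaf is a node with no children — equivalently, the end of a word that is not a proper prefix of any other stored word.
Those words: "TGAG", "TGATT", "TGCTGC", "TGCTGTAGCAA", "TGCTT", "TGGTTGCTA", "TGTGGACA", "TGTGGACCGA", "TGTGGAGGAT", "TTGGAAGTA", "TTGGATGTAAT"
Leaf count: 11

11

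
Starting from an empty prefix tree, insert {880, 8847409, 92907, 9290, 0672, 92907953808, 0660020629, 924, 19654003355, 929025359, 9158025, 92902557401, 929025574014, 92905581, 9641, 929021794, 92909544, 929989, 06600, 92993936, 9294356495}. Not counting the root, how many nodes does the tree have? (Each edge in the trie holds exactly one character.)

89

Count nodes per top-level branch (shared prefixes stored once):
  '0'-branch (06600, 0660020629, 0672): 12 nodes
  '1'-branch (19654003355): 11 nodes
  '8'-branch (880, 8847409): 8 nodes
  '9'-branch (9158025, 924, 9290, 929021794, 929025359, 92902557401, 929025574014, 92905581, 92907, 92907953808, 92909544, 9294356495, 92993936, 929989, 9641): 58 nodes
Sum: 89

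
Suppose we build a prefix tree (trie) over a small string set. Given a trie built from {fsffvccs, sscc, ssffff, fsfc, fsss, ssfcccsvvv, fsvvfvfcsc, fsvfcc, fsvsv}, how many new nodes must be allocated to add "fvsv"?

3

"f" is already a path in the trie; the remaining "vsv" must be added.
New nodes needed: |"fvsv"| − 1 = 4 − 1 = 3.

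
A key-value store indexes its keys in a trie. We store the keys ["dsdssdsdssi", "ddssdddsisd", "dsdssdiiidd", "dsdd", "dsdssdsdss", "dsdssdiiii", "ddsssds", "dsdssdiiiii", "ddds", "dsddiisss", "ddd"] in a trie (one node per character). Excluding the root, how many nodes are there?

39

For each word, the new-node count is its length minus the longest prefix already in the trie:
  "dsdssdsdssi" → 11 new (d, s, d, s, s, d, s, d, s, s, i)
  "ddssdddsisd" → prefix "d" already present; 10 new (d, s, s, d, d, d, s, i, s, d)
  "dsdssdiiidd" → prefix "dsdssd" already present; 5 new (i, i, i, d, d)
  "dsdd" → prefix "dsd" already present; 1 new (d)
  "dsdssdsdss" → prefix "dsdssdsdss" already present; 0 new (none)
  "dsdssdiiii" → prefix "dsdssdiii" already present; 1 new (i)
  "ddsssds" → prefix "ddss" already present; 3 new (s, d, s)
  "dsdssdiiiii" → prefix "dsdssdiiii" already present; 1 new (i)
  "ddds" → prefix "dd" already present; 2 new (d, s)
  "dsddiisss" → prefix "dsdd" already present; 5 new (i, i, s, s, s)
  "ddd" → prefix "ddd" already present; 0 new (none)
Total nodes = 11 + 10 + 5 + 1 + 0 + 1 + 3 + 1 + 2 + 5 + 0 = 39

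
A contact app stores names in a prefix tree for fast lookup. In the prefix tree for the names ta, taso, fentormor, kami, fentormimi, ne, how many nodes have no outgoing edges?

5

A leaf is a node with no children — equivalently, the end of a word that is not a proper prefix of any other stored word.
Those words: "fentormimi", "fentormor", "kami", "ne", "taso"
Leaf count: 5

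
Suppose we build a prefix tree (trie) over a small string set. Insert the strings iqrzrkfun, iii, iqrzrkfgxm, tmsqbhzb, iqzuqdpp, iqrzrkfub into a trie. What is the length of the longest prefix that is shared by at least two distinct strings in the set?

8

Equivalently: take the maximum, over all pairs, of their longest common prefix length.
e.g. "iqrzrkfub" and "iqrzrkfun" share the prefix "iqrzrkfu" of length 8; no pair shares a longer one.
Longest shared-prefix length: 8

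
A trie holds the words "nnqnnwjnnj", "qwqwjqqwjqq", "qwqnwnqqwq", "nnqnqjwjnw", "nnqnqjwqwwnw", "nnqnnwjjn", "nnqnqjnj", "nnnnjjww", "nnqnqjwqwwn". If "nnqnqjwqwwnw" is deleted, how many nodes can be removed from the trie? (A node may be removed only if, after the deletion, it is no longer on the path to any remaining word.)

A node on "nnqnqjwqwwnw"'s path can go only if nothing else ends at it or branches off below it.
The suffix "w" (1 node) is used only by "nnqnqjwqwwnw"; "nnqnqjwqwwn" is itself a stored word, so pruning stops there.
Nodes removed: 1

1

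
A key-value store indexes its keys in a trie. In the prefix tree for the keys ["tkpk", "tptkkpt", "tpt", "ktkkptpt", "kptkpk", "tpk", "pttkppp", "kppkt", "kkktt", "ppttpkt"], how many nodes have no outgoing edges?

9

Leaves are exactly the stored words that no other stored word extends.
Those words: "kkktt", "kppkt", "kptkpk", "ktkkptpt", "ppttpkt", "pttkppp", "tkpk", "tpk", "tptkkpt"
Leaf count: 9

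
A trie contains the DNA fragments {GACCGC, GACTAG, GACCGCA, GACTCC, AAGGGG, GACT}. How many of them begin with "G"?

5

Walk to "G"; the words in its subtree are exactly those with that prefix.
Matches: "GACCGC", "GACCGCA", "GACT", "GACTAG", "GACTCC"
Count: 5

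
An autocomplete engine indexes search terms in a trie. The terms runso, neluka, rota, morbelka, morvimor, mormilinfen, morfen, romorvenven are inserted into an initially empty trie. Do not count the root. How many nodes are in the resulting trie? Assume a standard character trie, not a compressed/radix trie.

47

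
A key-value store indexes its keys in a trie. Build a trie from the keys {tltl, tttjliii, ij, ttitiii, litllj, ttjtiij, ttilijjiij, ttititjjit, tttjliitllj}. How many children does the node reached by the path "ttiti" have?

Follow the path "ttiti" to its node, then look at its outgoing edges.
Characters that immediately follow "ttiti" among the stored strings: {i, t}.
That node has 2 child edges.

2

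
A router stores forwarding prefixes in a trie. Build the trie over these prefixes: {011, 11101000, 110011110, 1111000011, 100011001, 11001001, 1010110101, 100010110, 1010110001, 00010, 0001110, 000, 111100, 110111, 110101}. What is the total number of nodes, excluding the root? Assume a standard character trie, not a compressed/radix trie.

63

Insert word by word; a character creates a node only if that edge doesn't already exist:
  "011" → 3 new (0, 1, 1)
  "11101000" → 8 new (1, 1, 1, 0, 1, 0, 0, 0)
  "110011110" → prefix "11" already present; 7 new (0, 0, 1, 1, 1, 1, 0)
  "1111000011" → prefix "111" already present; 7 new (1, 0, 0, 0, 0, 1, 1)
  "100011001" → prefix "1" already present; 8 new (0, 0, 0, 1, 1, 0, 0, 1)
  "11001001" → prefix "11001" already present; 3 new (0, 0, 1)
  "1010110101" → prefix "10" already present; 8 new (1, 0, 1, 1, 0, 1, 0, 1)
  "100010110" → prefix "10001" already present; 4 new (0, 1, 1, 0)
  "1010110001" → prefix "1010110" already present; 3 new (0, 0, 1)
  "00010" → prefix "0" already present; 4 new (0, 0, 1, 0)
  "0001110" → prefix "0001" already present; 3 new (1, 1, 0)
  "000" → prefix "000" already present; 0 new (none)
  "111100" → prefix "111100" already present; 0 new (none)
  "110111" → prefix "110" already present; 3 new (1, 1, 1)
  "110101" → prefix "1101" already present; 2 new (0, 1)
Total nodes = 3 + 8 + 7 + 7 + 8 + 3 + 8 + 4 + 3 + 4 + 3 + 0 + 0 + 3 + 2 = 63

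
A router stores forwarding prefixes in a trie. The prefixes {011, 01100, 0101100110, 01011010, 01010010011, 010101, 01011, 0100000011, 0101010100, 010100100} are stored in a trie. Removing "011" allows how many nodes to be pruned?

0

Walk "011" from the leaf back toward the root, removing each node that no remaining word uses.
Every node on "011" is still needed (e.g. by "01100"), so nothing is freed.
Nodes removed: 0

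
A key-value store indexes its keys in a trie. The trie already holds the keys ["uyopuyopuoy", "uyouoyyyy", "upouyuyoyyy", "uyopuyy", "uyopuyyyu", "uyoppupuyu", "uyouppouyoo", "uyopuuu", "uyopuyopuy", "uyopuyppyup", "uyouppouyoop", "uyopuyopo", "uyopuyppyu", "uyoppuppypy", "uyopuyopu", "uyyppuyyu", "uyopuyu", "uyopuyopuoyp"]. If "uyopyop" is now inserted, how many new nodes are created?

The longest prefix of "uyopyop" already in the trie is "uyop" (length 4).
New nodes needed: |"uyopyop"| − 4 = 7 − 4 = 3.

3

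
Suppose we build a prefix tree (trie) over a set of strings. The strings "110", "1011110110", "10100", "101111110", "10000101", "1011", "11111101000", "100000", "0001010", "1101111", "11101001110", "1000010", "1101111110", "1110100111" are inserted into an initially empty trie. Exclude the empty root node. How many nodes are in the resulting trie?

Trace insertions, counting only characters that open a new branch:
  "110" → 3 new (1, 1, 0)
  "1011110110" → prefix "1" already present; 9 new (0, 1, 1, 1, 1, 0, 1, 1, 0)
  "10100" → prefix "101" already present; 2 new (0, 0)
  "101111110" → prefix "101111" already present; 3 new (1, 1, 0)
  "10000101" → prefix "10" already present; 6 new (0, 0, 0, 1, 0, 1)
  "1011" → prefix "1011" already present; 0 new (none)
  "11111101000" → prefix "11" already present; 9 new (1, 1, 1, 1, 0, 1, 0, 0, 0)
  "100000" → prefix "10000" already present; 1 new (0)
  "0001010" → 7 new (0, 0, 0, 1, 0, 1, 0)
  "1101111" → prefix "110" already present; 4 new (1, 1, 1, 1)
  "11101001110" → prefix "111" already present; 8 new (0, 1, 0, 0, 1, 1, 1, 0)
  "1000010" → prefix "1000010" already present; 0 new (none)
  "1101111110" → prefix "1101111" already present; 3 new (1, 1, 0)
  "1110100111" → prefix "1110100111" already present; 0 new (none)
Total nodes = 3 + 9 + 2 + 3 + 6 + 0 + 9 + 1 + 7 + 4 + 8 + 0 + 3 + 0 = 55

55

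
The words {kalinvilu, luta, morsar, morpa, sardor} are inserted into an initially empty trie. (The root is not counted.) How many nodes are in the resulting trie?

27

For each word, the new-node count is its length minus the longest prefix already in the trie:
  "kalinvilu" → 9 new (k, a, l, i, n, v, i, l, u)
  "luta" → 4 new (l, u, t, a)
  "morsar" → 6 new (m, o, r, s, a, r)
  "morpa" → prefix "mor" already present; 2 new (p, a)
  "sardor" → 6 new (s, a, r, d, o, r)
Total nodes = 9 + 4 + 6 + 2 + 6 = 27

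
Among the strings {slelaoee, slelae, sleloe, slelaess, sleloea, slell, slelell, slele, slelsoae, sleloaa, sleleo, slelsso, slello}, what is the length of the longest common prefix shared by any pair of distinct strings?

Look for the deepest trie node that still has at least two words in its subtree.
e.g. "slelae" and "slelaess" share the prefix "slelae" of length 6; no pair shares a longer one.
Longest shared-prefix length: 6

6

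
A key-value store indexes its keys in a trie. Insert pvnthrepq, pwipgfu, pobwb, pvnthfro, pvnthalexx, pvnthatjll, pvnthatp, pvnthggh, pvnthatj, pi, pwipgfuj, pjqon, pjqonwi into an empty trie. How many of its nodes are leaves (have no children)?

Leaves are exactly the stored words that no other stored word extends.
Those words: "pi", "pjqonwi", "pobwb", "pvnthalexx", "pvnthatjll", "pvnthatp", "pvnthfro", "pvnthggh", "pvnthrepq", "pwipgfuj"
Leaf count: 10

10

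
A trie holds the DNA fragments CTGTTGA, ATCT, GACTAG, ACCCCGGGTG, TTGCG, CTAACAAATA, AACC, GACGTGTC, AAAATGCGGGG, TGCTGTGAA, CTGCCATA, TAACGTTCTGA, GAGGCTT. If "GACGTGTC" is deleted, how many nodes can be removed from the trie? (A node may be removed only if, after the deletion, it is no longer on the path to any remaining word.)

5

Walk "GACGTGTC" from the leaf back toward the root, removing each node that no remaining word uses.
The suffix "GTGTC" (5 nodes) is used only by "GACGTGTC"; the node for "GAC" still has the child "T", so pruning stops there.
Nodes removed: 5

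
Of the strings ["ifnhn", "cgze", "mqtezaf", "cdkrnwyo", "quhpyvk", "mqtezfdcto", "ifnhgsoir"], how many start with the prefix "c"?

2

Filter for entries beginning with "c":
Words under "c": cdkrnwyo, cgze
Count: 2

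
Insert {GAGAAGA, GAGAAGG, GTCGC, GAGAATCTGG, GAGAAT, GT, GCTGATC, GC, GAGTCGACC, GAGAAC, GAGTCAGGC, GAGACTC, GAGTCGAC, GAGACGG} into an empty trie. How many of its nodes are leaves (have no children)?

A leaf is a node with no children — equivalently, the end of a word that is not a proper prefix of any other stored word.
Those words: "GAGAAC", "GAGAAGA", "GAGAAGG", "GAGAATCTGG", "GAGACGG", "GAGACTC", "GAGTCAGGC", "GAGTCGACC", "GCTGATC", "GTCGC"
Leaf count: 10

10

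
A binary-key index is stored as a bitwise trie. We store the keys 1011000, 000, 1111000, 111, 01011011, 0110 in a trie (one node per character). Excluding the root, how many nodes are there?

Trie structure (* marks end of a word):
(root)
├─ 0
│  ├─ 0
│  │  └─ 0 *
│  └─ 1
│     ├─ 0
│     │  └─ 1
│     │     └─ 1
│     │        └─ 0
│     │           └─ 1
│     │              └─ 1 *
│     └─ 1
│        └─ 0 *
└─ 1
   ├─ 0
   │  └─ 1
   │     └─ 1
   │        └─ 0
   │           └─ 0
   │              └─ 0 *
   └─ 1
      └─ 1 *
         └─ 1
            └─ 0
               └─ 0
                  └─ 0 *
Counting every labelled node above: 25.

25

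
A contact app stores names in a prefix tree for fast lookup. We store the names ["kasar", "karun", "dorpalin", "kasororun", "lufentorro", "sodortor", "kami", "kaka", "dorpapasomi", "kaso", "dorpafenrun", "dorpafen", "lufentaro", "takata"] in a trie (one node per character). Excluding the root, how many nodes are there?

65

Count nodes per top-level branch (shared prefixes stored once):
  'd'-branch (dorpafen, dorpafenrun, dorpalin, dorpapasomi): 20 nodes
  'k'-branch (kaka, kami, karun, kasar, kaso, kasororun): 18 nodes
  'l'-branch (lufentaro, lufentorro): 13 nodes
  's'-branch (sodortor): 8 nodes
  't'-branch (takata): 6 nodes
Sum: 65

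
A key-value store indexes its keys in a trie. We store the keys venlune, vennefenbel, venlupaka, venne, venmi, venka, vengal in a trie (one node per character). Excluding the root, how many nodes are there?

26

Count nodes per top-level branch (shared prefixes stored once):
  'v'-branch (vengal, venka, venlune, venlupaka, venmi, venne, vennefenbel): 26 nodes
Sum: 26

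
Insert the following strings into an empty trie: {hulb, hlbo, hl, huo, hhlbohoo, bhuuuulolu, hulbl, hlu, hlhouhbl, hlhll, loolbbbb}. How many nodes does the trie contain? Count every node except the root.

43

Count nodes per top-level branch (shared prefixes stored once):
  'b'-branch (bhuuuulolu): 10 nodes
  'h'-branch (hhlbohoo, hl, hlbo, hlhll, hlhouhbl, hlu, hulb, hulbl, huo): 25 nodes
  'l'-branch (loolbbbb): 8 nodes
Sum: 43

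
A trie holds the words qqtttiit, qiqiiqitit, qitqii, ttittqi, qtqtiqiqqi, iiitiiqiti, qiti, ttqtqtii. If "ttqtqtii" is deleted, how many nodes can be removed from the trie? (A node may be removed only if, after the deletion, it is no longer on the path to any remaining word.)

After clearing the end-marker at "ttqtqtii", prune upward until reaching a node still needed by another word.
The suffix "qtqtii" (6 nodes) is used only by "ttqtqtii"; the node for "tt" still has the child "i", so pruning stops there.
Nodes removed: 6

6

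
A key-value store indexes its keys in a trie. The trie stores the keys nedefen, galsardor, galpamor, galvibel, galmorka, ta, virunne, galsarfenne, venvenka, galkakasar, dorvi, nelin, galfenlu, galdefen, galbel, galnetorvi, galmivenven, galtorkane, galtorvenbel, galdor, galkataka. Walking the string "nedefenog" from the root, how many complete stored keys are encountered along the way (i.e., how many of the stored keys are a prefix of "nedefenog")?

1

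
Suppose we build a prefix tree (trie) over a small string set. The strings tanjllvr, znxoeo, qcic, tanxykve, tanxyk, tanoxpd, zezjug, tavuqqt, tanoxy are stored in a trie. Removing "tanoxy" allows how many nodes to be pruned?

A node on "tanoxy"'s path can go only if nothing else ends at it or branches off below it.
The suffix "y" (1 node) is used only by "tanoxy"; the node for "tanox" still has the child "p", so pruning stops there.
Nodes removed: 1

1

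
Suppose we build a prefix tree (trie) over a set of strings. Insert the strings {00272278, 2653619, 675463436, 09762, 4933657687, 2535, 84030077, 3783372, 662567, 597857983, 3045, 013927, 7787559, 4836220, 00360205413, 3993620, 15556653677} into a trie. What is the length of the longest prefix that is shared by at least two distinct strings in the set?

2

Look for the deepest trie node that still has at least two words in its subtree.
"00272278" and "00360205413" agree on "00" (2 characters) before diverging; nothing deeper is shared.
Longest shared-prefix length: 2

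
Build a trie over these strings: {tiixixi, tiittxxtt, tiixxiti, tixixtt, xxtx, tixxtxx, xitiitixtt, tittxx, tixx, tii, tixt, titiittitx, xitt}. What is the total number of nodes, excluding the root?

52

Count nodes per top-level branch (shared prefixes stored once):
  't'-branch (tii, tiittxxtt, tiixixi, tiixxiti, titiittitx, tittxx, tixixtt, tixt, tixx, tixxtxx): 38 nodes
  'x'-branch (xitiitixtt, xitt, xxtx): 14 nodes
Sum: 52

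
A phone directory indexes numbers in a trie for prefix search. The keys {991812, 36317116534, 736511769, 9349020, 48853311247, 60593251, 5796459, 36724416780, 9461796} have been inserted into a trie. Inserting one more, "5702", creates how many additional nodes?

2

Walking "5702" from the root, the first 2 characters ("57") follow existing edges; "0" is the first miss.
Each of the 2 remaining characters creates one node.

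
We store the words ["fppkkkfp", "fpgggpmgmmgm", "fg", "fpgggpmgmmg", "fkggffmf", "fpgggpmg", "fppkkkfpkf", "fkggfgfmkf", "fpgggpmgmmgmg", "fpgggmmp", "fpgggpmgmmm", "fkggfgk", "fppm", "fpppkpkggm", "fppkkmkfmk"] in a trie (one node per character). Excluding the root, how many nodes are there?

Count nodes per top-level branch (shared prefixes stored once):
  'f'-branch (fg, fkggffmf, fkggfgfmkf, fkggfgk, fpgggmmp, fpgggpmg, fpgggpmgmmg, fpgggpmgmmgm, fpgggpmgmmgmg, fpgggpmgmmm, fppkkkfp, fppkkkfpkf, fppkkmkfmk, fppm, fpppkpkggm): 52 nodes
Sum: 52

52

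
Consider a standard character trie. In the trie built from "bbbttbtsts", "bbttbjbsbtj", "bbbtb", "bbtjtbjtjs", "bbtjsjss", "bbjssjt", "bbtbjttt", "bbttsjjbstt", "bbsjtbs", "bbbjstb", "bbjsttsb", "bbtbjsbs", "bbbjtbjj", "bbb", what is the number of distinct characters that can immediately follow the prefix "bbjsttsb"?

Follow the path "bbjsttsb" to its node, then look at its outgoing edges.
No stored string extends past "bbjsttsb".
That node has 0 child edges.

0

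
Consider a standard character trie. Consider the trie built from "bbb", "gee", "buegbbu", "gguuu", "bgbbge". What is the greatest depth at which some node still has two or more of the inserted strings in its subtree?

Equivalently: take the maximum, over all pairs, of their longest common prefix length.
e.g. "bbb" and "bgbbge" share the prefix "b" of length 1; no pair shares a longer one.
Longest shared-prefix length: 1

1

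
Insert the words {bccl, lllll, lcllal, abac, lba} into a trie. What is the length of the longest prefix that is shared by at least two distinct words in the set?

Look for the deepest trie node that still has at least two words in its subtree.
"lba" and "lcllal" agree on "l" (1 characters) before diverging; nothing deeper is shared.
Longest shared-prefix length: 1

1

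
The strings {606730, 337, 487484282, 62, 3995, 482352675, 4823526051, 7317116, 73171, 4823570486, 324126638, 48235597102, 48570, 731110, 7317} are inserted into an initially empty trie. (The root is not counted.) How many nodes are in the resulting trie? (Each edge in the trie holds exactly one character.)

For each word, the new-node count is its length minus the longest prefix already in the trie:
  "606730" → 6 new (6, 0, 6, 7, 3, 0)
  "337" → 3 new (3, 3, 7)
  "487484282" → 9 new (4, 8, 7, 4, 8, 4, 2, 8, 2)
  "62" → prefix "6" already present; 1 new (2)
  "3995" → prefix "3" already present; 3 new (9, 9, 5)
  "482352675" → prefix "48" already present; 7 new (2, 3, 5, 2, 6, 7, 5)
  "4823526051" → prefix "4823526" already present; 3 new (0, 5, 1)
  "7317116" → 7 new (7, 3, 1, 7, 1, 1, 6)
  "73171" → prefix "73171" already present; 0 new (none)
  "4823570486" → prefix "48235" already present; 5 new (7, 0, 4, 8, 6)
  "324126638" → prefix "3" already present; 8 new (2, 4, 1, 2, 6, 6, 3, 8)
  "48235597102" → prefix "48235" already present; 6 new (5, 9, 7, 1, 0, 2)
  "48570" → prefix "48" already present; 3 new (5, 7, 0)
  "731110" → prefix "731" already present; 3 new (1, 1, 0)
  "7317" → prefix "7317" already present; 0 new (none)
Total nodes = 6 + 3 + 9 + 1 + 3 + 7 + 3 + 7 + 0 + 5 + 8 + 6 + 3 + 3 + 0 = 64

64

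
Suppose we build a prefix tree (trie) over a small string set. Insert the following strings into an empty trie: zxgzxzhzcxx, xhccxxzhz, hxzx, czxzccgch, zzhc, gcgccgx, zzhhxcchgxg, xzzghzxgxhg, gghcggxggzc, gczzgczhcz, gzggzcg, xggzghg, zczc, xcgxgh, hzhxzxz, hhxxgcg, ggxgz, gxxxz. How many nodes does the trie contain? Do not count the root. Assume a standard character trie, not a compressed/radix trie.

118

Trace insertions, counting only characters that open a new branch:
  "zxgzxzhzcxx" → 11 new (z, x, g, z, x, z, h, z, c, x, x)
  "xhccxxzhz" → 9 new (x, h, c, c, x, x, z, h, z)
  "hxzx" → 4 new (h, x, z, x)
  "czxzccgch" → 9 new (c, z, x, z, c, c, g, c, h)
  "zzhc" → prefix "z" already present; 3 new (z, h, c)
  "gcgccgx" → 7 new (g, c, g, c, c, g, x)
  "zzhhxcchgxg" → prefix "zzh" already present; 8 new (h, x, c, c, h, g, x, g)
  "xzzghzxgxhg" → prefix "x" already present; 10 new (z, z, g, h, z, x, g, x, h, g)
  "gghcggxggzc" → prefix "g" already present; 10 new (g, h, c, g, g, x, g, g, z, c)
  "gczzgczhcz" → prefix "gc" already present; 8 new (z, z, g, c, z, h, c, z)
  "gzggzcg" → prefix "g" already present; 6 new (z, g, g, z, c, g)
  "xggzghg" → prefix "x" already present; 6 new (g, g, z, g, h, g)
  "zczc" → prefix "z" already present; 3 new (c, z, c)
  "xcgxgh" → prefix "x" already present; 5 new (c, g, x, g, h)
  "hzhxzxz" → prefix "h" already present; 6 new (z, h, x, z, x, z)
  "hhxxgcg" → prefix "h" already present; 6 new (h, x, x, g, c, g)
  "ggxgz" → prefix "gg" already present; 3 new (x, g, z)
  "gxxxz" → prefix "g" already present; 4 new (x, x, x, z)
Total nodes = 11 + 9 + 4 + 9 + 3 + 7 + 8 + 10 + 10 + 8 + 6 + 6 + 3 + 5 + 6 + 6 + 3 + 4 = 118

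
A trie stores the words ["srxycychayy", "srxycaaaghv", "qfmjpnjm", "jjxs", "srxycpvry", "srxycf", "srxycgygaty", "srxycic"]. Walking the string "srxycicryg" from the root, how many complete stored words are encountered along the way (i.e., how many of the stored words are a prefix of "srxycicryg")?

Traverse "srxycicryg" character by character; count nodes along the way that are marked as word ends.
Prefixes of the query that are stored words: "srxycic"
Count: 1

1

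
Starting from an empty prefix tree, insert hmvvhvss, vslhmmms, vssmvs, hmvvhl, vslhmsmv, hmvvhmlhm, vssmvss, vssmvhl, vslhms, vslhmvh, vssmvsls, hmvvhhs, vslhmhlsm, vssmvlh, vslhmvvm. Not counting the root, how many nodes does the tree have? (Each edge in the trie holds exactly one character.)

45

For each word, the new-node count is its length minus the longest prefix already in the trie:
  "hmvvhvss" → 8 new (h, m, v, v, h, v, s, s)
  "vslhmmms" → 8 new (v, s, l, h, m, m, m, s)
  "vssmvs" → prefix "vs" already present; 4 new (s, m, v, s)
  "hmvvhl" → prefix "hmvvh" already present; 1 new (l)
  "vslhmsmv" → prefix "vslhm" already present; 3 new (s, m, v)
  "hmvvhmlhm" → prefix "hmvvh" already present; 4 new (m, l, h, m)
  "vssmvss" → prefix "vssmvs" already present; 1 new (s)
  "vssmvhl" → prefix "vssmv" already present; 2 new (h, l)
  "vslhms" → prefix "vslhms" already present; 0 new (none)
  "vslhmvh" → prefix "vslhm" already present; 2 new (v, h)
  "vssmvsls" → prefix "vssmvs" already present; 2 new (l, s)
  "hmvvhhs" → prefix "hmvvh" already present; 2 new (h, s)
  "vslhmhlsm" → prefix "vslhm" already present; 4 new (h, l, s, m)
  "vssmvlh" → prefix "vssmv" already present; 2 new (l, h)
  "vslhmvvm" → prefix "vslhmv" already present; 2 new (v, m)
Total nodes = 8 + 8 + 4 + 1 + 3 + 4 + 1 + 2 + 0 + 2 + 2 + 2 + 4 + 2 + 2 = 45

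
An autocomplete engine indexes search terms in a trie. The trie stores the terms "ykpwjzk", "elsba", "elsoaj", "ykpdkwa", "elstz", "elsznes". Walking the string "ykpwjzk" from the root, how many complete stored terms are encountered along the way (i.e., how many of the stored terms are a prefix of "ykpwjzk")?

1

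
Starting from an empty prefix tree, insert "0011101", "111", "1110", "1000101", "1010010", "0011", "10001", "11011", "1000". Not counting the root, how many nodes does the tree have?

25

Trace insertions, counting only characters that open a new branch:
  "0011101" → 7 new (0, 0, 1, 1, 1, 0, 1)
  "111" → 3 new (1, 1, 1)
  "1110" → prefix "111" already present; 1 new (0)
  "1000101" → prefix "1" already present; 6 new (0, 0, 0, 1, 0, 1)
  "1010010" → prefix "10" already present; 5 new (1, 0, 0, 1, 0)
  "0011" → prefix "0011" already present; 0 new (none)
  "10001" → prefix "10001" already present; 0 new (none)
  "11011" → prefix "11" already present; 3 new (0, 1, 1)
  "1000" → prefix "1000" already present; 0 new (none)
Total nodes = 7 + 3 + 1 + 6 + 5 + 0 + 0 + 3 + 0 = 25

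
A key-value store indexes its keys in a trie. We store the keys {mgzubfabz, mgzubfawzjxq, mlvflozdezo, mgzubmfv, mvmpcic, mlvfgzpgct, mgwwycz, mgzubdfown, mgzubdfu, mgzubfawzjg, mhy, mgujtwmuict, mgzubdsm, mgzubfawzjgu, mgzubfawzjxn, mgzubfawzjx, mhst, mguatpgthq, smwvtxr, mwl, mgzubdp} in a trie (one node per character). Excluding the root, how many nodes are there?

For each word, the new-node count is its length minus the longest prefix already in the trie:
  "mgzubfabz" → 9 new (m, g, z, u, b, f, a, b, z)
  "mgzubfawzjxq" → prefix "mgzubfa" already present; 5 new (w, z, j, x, q)
  "mlvflozdezo" → prefix "m" already present; 10 new (l, v, f, l, o, z, d, e, z, o)
  "mgzubmfv" → prefix "mgzub" already present; 3 new (m, f, v)
  "mvmpcic" → prefix "m" already present; 6 new (v, m, p, c, i, c)
  "mlvfgzpgct" → prefix "mlvf" already present; 6 new (g, z, p, g, c, t)
  "mgwwycz" → prefix "mg" already present; 5 new (w, w, y, c, z)
  "mgzubdfown" → prefix "mgzub" already present; 5 new (d, f, o, w, n)
  "mgzubdfu" → prefix "mgzubdf" already present; 1 new (u)
  "mgzubfawzjg" → prefix "mgzubfawzj" already present; 1 new (g)
  "mhy" → prefix "m" already present; 2 new (h, y)
  "mgujtwmuict" → prefix "mg" already present; 9 new (u, j, t, w, m, u, i, c, t)
  "mgzubdsm" → prefix "mgzubd" already present; 2 new (s, m)
  "mgzubfawzjgu" → prefix "mgzubfawzjg" already present; 1 new (u)
  "mgzubfawzjxn" → prefix "mgzubfawzjx" already present; 1 new (n)
  "mgzubfawzjx" → prefix "mgzubfawzjx" already present; 0 new (none)
  "mhst" → prefix "mh" already present; 2 new (s, t)
  "mguatpgthq" → prefix "mgu" already present; 7 new (a, t, p, g, t, h, q)
  "smwvtxr" → 7 new (s, m, w, v, t, x, r)
  "mwl" → prefix "m" already present; 2 new (w, l)
  "mgzubdp" → prefix "mgzubd" already present; 1 new (p)
Total nodes = 9 + 5 + 10 + 3 + 6 + 6 + 5 + 5 + 1 + 1 + 2 + 9 + 2 + 1 + 1 + 0 + 2 + 7 + 7 + 2 + 1 = 85

85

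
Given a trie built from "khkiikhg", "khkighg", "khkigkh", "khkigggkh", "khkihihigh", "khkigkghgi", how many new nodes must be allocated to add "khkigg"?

0

Every character of "khkigg" already lies on an existing path (it is a prefix of some stored word).
No new nodes are needed: 0.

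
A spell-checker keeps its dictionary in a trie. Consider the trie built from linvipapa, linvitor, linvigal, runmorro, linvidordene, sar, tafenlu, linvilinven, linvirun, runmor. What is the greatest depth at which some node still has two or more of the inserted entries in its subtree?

The deepest shared node is where two words last agree before diverging.
"runmor" and "runmorro" agree on "runmor" (6 characters) before diverging; nothing deeper is shared.
Longest shared-prefix length: 6

6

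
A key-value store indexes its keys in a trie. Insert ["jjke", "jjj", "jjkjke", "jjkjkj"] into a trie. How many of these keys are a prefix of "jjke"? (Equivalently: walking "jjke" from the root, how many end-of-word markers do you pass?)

Traverse "jjke" character by character; count nodes along the way that are marked as word ends.
Prefixes of the query that are stored words: "jjke"
Count: 1

1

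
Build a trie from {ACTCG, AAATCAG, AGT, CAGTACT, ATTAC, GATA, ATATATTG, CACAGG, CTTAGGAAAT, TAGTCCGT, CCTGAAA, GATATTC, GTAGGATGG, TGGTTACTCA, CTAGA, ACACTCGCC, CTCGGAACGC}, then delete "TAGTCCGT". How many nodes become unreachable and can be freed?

Walk "TAGTCCGT" from the leaf back toward the root, removing each node that no remaining word uses.
The suffix "AGTCCGT" (7 nodes) is used only by "TAGTCCGT"; the node for "T" still has the child "G", so pruning stops there.
Nodes removed: 7

7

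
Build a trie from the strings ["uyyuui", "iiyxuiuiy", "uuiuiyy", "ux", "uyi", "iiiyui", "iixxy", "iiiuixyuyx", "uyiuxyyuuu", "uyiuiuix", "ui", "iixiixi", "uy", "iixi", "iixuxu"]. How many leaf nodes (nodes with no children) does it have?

12

A leaf is a node with no children — equivalently, the end of a word that is not a proper prefix of any other stored word.
Those words: "iiiuixyuyx", "iiiyui", "iixiixi", "iixuxu", "iixxy", "iiyxuiuiy", "ui", "uuiuiyy", "ux", "uyiuiuix", "uyiuxyyuuu", "uyyuui"
Leaf count: 12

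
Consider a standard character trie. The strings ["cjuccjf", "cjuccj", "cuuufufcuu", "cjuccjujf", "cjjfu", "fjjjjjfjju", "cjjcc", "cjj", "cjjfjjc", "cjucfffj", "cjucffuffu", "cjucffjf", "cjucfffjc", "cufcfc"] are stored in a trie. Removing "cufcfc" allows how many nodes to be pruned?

A node on "cufcfc"'s path can go only if nothing else ends at it or branches off below it.
The suffix "fcfc" (4 nodes) is used only by "cufcfc"; the node for "cu" still has the child "u", so pruning stops there.
Nodes removed: 4

4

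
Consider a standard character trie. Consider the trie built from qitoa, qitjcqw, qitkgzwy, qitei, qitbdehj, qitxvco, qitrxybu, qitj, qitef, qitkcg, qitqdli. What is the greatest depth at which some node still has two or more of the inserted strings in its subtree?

The deepest shared node is where two words last agree before diverging.
"qitef" and "qitei" agree on "qite" (4 characters) before diverging; nothing deeper is shared.
Longest shared-prefix length: 4

4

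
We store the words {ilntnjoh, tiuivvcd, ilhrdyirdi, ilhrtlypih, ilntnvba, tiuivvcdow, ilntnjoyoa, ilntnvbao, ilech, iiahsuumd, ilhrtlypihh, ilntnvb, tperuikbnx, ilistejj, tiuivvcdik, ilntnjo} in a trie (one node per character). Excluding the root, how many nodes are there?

Trace insertions, counting only characters that open a new branch:
  "ilntnjoh" → 8 new (i, l, n, t, n, j, o, h)
  "tiuivvcd" → 8 new (t, i, u, i, v, v, c, d)
  "ilhrdyirdi" → prefix "il" already present; 8 new (h, r, d, y, i, r, d, i)
  "ilhrtlypih" → prefix "ilhr" already present; 6 new (t, l, y, p, i, h)
  "ilntnvba" → prefix "ilntn" already present; 3 new (v, b, a)
  "tiuivvcdow" → prefix "tiuivvcd" already present; 2 new (o, w)
  "ilntnjoyoa" → prefix "ilntnjo" already present; 3 new (y, o, a)
  "ilntnvbao" → prefix "ilntnvba" already present; 1 new (o)
  "ilech" → prefix "il" already present; 3 new (e, c, h)
  "iiahsuumd" → prefix "i" already present; 8 new (i, a, h, s, u, u, m, d)
  "ilhrtlypihh" → prefix "ilhrtlypih" already present; 1 new (h)
  "ilntnvb" → prefix "ilntnvb" already present; 0 new (none)
  "tperuikbnx" → prefix "t" already present; 9 new (p, e, r, u, i, k, b, n, x)
  "ilistejj" → prefix "il" already present; 6 new (i, s, t, e, j, j)
  "tiuivvcdik" → prefix "tiuivvcd" already present; 2 new (i, k)
  "ilntnjo" → prefix "ilntnjo" already present; 0 new (none)
Total nodes = 8 + 8 + 8 + 6 + 3 + 2 + 3 + 1 + 3 + 8 + 1 + 0 + 9 + 6 + 2 + 0 = 68

68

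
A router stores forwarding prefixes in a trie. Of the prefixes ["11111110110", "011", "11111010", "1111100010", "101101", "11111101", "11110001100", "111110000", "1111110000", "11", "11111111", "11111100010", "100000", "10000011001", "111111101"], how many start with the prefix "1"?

14

Walk to "1"; the words in its subtree are exactly those with that prefix.
Matches: "100000", "10000011001", "101101", "11", "11110001100", "111110000", "1111100010", "11111010", "1111110000", "11111100010", "11111101", "111111101", "11111110110", "11111111"
Count: 14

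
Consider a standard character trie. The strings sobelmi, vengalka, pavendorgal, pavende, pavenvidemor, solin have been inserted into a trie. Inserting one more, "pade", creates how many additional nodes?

2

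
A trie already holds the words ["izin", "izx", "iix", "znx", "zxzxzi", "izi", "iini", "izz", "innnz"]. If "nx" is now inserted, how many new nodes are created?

2

Nothing in the trie begins with "n"; the whole of "nx" is new.
2 − 0 = 2 new nodes.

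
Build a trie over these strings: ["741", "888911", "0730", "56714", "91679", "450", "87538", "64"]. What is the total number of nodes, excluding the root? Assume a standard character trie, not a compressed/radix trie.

Insert word by word; a character creates a node only if that edge doesn't already exist:
  "741" → 3 new (7, 4, 1)
  "888911" → 6 new (8, 8, 8, 9, 1, 1)
  "0730" → 4 new (0, 7, 3, 0)
  "56714" → 5 new (5, 6, 7, 1, 4)
  "91679" → 5 new (9, 1, 6, 7, 9)
  "450" → 3 new (4, 5, 0)
  "87538" → prefix "8" already present; 4 new (7, 5, 3, 8)
  "64" → 2 new (6, 4)
Total nodes = 3 + 6 + 4 + 5 + 5 + 3 + 4 + 2 = 32

32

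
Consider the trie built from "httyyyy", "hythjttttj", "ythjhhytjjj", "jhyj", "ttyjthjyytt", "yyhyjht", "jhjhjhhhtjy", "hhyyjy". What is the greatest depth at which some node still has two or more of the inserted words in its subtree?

2

The deepest shared node is where two words last agree before diverging.
"jhjhjhhhtjy" and "jhyj" agree on "jh" (2 characters) before diverging; nothing deeper is shared.
Longest shared-prefix length: 2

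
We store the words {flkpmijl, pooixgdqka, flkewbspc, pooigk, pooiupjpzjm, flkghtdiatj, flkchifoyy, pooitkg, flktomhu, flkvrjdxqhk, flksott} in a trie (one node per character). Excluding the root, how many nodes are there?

68

Trace insertions, counting only characters that open a new branch:
  "flkpmijl" → 8 new (f, l, k, p, m, i, j, l)
  "pooixgdqka" → 10 new (p, o, o, i, x, g, d, q, k, a)
  "flkewbspc" → prefix "flk" already present; 6 new (e, w, b, s, p, c)
  "pooigk" → prefix "pooi" already present; 2 new (g, k)
  "pooiupjpzjm" → prefix "pooi" already present; 7 new (u, p, j, p, z, j, m)
  "flkghtdiatj" → prefix "flk" already present; 8 new (g, h, t, d, i, a, t, j)
  "flkchifoyy" → prefix "flk" already present; 7 new (c, h, i, f, o, y, y)
  "pooitkg" → prefix "pooi" already present; 3 new (t, k, g)
  "flktomhu" → prefix "flk" already present; 5 new (t, o, m, h, u)
  "flkvrjdxqhk" → prefix "flk" already present; 8 new (v, r, j, d, x, q, h, k)
  "flksott" → prefix "flk" already present; 4 new (s, o, t, t)
Total nodes = 8 + 10 + 6 + 2 + 7 + 8 + 7 + 3 + 5 + 8 + 4 = 68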